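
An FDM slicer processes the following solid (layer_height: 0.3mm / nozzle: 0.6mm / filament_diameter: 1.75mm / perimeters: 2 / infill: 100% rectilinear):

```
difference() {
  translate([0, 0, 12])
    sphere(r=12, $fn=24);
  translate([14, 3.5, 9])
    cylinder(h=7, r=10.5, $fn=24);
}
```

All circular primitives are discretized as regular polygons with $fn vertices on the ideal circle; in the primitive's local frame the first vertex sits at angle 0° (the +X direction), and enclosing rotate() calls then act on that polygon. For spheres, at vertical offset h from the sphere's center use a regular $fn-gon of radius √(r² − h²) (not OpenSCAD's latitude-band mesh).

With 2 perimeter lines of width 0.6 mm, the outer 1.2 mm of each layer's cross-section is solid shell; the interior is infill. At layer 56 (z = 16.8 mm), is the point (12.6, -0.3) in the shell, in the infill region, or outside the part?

outside

At z = 16.8 mm: the r=12 sphere contributes a regular 24-gon of circumradius √(12²−4.8²) = 10.998; the cylinder at (14, 3.5) does not reach this height (z outside [9, 16]); After the difference (first − rest): none of the subtracted shapes is present at this height, so the r=12 sphere is unchanged — 1 connected region. Overall, the cross-section is a single solid region. The nearest boundary edge runs (10.62, -2.85)→(11.00, 0.00); distance from the point to it = 1.63 mm. The point is not inside any of the regions above, so it lies outside the cross-section (1.63 mm from the nearest boundary).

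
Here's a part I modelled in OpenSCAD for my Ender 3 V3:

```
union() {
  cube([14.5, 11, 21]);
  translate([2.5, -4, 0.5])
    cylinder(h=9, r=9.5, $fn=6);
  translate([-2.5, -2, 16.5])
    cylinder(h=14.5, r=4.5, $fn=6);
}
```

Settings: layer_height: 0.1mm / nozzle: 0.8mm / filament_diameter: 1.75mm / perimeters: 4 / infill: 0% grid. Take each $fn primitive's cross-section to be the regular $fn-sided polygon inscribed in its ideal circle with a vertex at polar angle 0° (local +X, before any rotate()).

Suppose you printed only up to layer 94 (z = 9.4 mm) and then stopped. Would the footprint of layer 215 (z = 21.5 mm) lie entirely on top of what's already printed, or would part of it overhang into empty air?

part overhangs

Compare the two slices. At z = 9.4: the 14.5×11 cube contributes its full rectangle (area 159.50 mm²); the r=9.5 cylinder at (2.5, -4) gives a regular 6-gon of circumradius 9.5 (constant along its height) (area = (6/2)·9.500²·sin(360°/6) = 234.48 mm²); the cylinder at (-2.5, -2) is not intersected at this z (z outside [16.5, 31]); Merging all regions: the regions partially overlap — summed areas 393.98 mm² minus the doubly-counted overlap 35.81 mm² gives 358.17 mm² — area = 358.17 mm². At z = 21.5: the cube is not intersected at this z (z outside [0, 21]); the cylinder at (2.5, -4) is not intersected at this z (z outside [0.5, 9.5]); the r=4.5 cylinder at (-2.5, -2) contributes a regular 6-gon of circumradius 4.5 (area = (6/2)·4.500²·sin(360°/6) = 52.61 mm²); Merging all regions: only the r=4.5 cylinder at (-2.5, -2) is present, so the union is just that shape — area = 52.61 mm². Checking containment: at z = 21.5 the cross-section extends beyond the z = 9.4 cross-section by about 5.08 mm².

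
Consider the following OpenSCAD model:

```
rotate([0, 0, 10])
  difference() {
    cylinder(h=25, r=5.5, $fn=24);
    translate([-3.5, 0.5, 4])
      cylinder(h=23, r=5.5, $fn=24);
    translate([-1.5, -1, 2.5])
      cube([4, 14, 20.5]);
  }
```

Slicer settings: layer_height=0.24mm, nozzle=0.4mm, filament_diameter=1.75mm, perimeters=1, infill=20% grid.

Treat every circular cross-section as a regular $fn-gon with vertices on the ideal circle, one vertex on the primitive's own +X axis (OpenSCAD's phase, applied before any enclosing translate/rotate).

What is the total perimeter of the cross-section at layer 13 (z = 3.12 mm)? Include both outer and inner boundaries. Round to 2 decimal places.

46.49 mm

At z = 3.12 mm: the r=5.5 cylinder gives a regular 24-gon of circumradius 5.5 (constant along its height) (perimeter = 2·24·5.500·sin(180°/24) = 34.46 mm); the cylinder at (-3.5, 0.5) is not intersected at this z (z outside [4, 27]); the 4×14 cube at (-1.5, -1) contributes its full rectangle (perimeter 36.00 mm); Subtracting the remaining from the first: starting from the r=5.5 cylinder, the 4×14 cube at (-1.5, -1) partially overlaps it — only the 25.28 mm² overlap (of its 56.00 mm²) is removed, clipping the outline — boundary = 46.49 mm; (rotated 10° about Z; rotation is an isometry so areas/perimeters/island counts are preserved). Overall, the cross-section is a single solid region. Total boundary length (outer) = 46.49 mm.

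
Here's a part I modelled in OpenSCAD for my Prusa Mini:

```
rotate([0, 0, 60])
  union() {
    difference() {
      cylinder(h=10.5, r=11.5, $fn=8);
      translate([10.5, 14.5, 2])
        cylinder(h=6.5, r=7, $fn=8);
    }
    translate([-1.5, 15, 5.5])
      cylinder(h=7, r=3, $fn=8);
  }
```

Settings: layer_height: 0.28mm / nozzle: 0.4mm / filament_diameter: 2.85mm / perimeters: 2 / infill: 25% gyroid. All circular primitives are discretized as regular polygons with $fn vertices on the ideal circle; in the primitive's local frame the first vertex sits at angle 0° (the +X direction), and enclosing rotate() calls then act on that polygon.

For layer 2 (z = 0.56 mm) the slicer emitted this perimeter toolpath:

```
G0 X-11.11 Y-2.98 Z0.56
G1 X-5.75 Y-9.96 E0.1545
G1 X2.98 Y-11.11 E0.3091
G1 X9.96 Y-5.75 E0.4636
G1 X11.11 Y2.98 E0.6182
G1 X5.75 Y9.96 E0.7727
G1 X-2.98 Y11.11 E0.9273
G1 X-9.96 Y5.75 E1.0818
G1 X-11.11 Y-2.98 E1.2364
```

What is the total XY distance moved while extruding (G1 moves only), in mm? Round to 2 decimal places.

Sum the Euclidean lengths of each G1 segment: total = 70.42 mm.

70.42 mm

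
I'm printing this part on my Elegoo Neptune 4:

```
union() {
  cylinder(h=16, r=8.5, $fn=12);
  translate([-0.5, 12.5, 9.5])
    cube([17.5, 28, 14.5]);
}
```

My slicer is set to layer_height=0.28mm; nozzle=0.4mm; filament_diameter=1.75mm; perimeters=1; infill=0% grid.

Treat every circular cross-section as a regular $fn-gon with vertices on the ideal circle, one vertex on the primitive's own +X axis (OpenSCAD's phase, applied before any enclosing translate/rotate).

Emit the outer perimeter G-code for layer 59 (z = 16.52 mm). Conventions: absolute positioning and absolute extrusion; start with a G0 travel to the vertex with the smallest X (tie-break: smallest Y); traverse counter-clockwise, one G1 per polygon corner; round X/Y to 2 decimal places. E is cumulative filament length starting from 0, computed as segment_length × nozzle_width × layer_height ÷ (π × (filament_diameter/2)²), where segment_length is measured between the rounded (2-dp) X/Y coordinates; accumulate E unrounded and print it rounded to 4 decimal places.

G0 X-0.50 Y12.50 Z16.52
G1 X17.00 Y12.50 E0.8149
G1 X17.00 Y40.50 E2.1187
G1 X-0.50 Y40.50 E2.9335
G1 X-0.50 Y12.50 E4.2373

At z = 16.52 mm: the cylinder is not intersected at this z (z outside [0, 16]); the 17.5×28 cube at (-0.5, 12.5) contributes its full rectangle; Combining (union): only the 17.5×28 cube at (-0.5, 12.5) is present, so the union is just that shape — 1 connected region. The outline is a single polygon with 4 vertices. Extrusion per mm of travel: 0.4 × 0.28 / (π × 0.875²) = 0.046564. Accumulating E over each segment gives final E = 4.2373.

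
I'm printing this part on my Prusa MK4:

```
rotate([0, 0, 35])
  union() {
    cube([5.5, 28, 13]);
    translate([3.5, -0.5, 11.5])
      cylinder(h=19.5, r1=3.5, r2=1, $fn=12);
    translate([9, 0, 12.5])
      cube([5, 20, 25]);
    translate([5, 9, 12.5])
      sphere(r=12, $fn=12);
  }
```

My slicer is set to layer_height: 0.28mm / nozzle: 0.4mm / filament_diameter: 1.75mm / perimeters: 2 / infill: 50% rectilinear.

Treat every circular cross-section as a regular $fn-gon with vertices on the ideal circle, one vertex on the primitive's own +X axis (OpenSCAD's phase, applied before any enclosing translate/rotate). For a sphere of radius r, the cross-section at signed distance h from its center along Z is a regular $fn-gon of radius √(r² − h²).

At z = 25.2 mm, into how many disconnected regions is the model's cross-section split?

At z = 25.2 mm: the cube is absent (z outside [0, 13]); the cone at (3.5, -0.5): at t=0.703 of its height the radius interpolates to r₁+(r₂−r₁)t = 1.744, giving a regular 12-gon of that circumradius; the cube at (9, 0) (footprint 5×20) is included at this height; the sphere at (5, 9) is not intersected at this z (|z−center|=12.700 > r=12); Merging all regions: the 2 present regions are separate (no shared area or edge), so areas and boundary lengths simply add and each stays a separate island — 2 connected regions; (whole slice rotated 35° about Z — lengths, areas and connectivity unchanged). The result has 2 disconnected regions.

2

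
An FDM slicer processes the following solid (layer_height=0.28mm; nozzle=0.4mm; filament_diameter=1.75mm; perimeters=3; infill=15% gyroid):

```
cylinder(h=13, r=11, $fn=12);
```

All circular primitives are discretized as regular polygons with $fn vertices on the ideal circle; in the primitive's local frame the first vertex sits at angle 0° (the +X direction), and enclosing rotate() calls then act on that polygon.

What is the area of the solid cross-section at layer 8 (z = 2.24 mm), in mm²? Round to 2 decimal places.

At z = 2.24 mm: the r=11 cylinder contributes a regular 12-gon of circumradius 11 (area = (12/2)·11.000²·sin(360°/12) = 363.00 mm²). Overall, the cross-section is a single solid region. Net area = 363.00 mm².

363.00 mm²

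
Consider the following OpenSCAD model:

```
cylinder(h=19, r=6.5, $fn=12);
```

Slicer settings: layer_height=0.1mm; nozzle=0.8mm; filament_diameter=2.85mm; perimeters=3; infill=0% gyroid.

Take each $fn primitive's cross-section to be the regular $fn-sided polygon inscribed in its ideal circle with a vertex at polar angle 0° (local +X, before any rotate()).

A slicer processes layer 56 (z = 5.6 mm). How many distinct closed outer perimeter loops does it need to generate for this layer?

1

At z = 5.6 mm: the r=6.5 cylinder contributes a regular 12-gon of circumradius 6.5. The result has 1 disconnected region.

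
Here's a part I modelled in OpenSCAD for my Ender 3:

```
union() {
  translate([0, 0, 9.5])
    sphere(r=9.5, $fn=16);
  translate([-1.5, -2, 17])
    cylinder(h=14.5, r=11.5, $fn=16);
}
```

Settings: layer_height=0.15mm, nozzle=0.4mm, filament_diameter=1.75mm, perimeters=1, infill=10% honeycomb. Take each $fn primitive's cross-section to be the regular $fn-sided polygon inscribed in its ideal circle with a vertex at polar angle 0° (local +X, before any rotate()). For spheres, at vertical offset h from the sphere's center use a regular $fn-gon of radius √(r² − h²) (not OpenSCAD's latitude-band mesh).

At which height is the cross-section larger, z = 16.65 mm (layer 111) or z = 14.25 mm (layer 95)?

layer 95 (z = 14.25 mm)

Layer 111 (z = 16.65): the sphere: section is a regular 16-gon, circumradius = √(r²−h²) = √(9.5²−7.15²) = 6.255 (area = (16/2)·6.255²·sin(360°/16) = 119.79 mm²); the cylinder at (-1.5, -2) is absent (z outside [17, 31.5]); Merging all regions: only the r=9.5 sphere is present, so the union is just that shape — area = 119.79 mm². So its area = 119.79 mm². Layer 95 (z = 14.25): the r=9.5 sphere slices to a regular 16-gon of circumradius 8.227 (√(r²−h²) with h=4.75 from center) (area = (16/2)·8.227²·sin(360°/16) = 207.22 mm²); the cylinder at (-1.5, -2) is absent (z outside [17, 31.5]); Taking the union: only the r=9.5 sphere is present, so the union is just that shape — area = 207.22 mm². So its area = 207.22 mm². Layer 95 is larger (207.22 vs 119.79 mm²).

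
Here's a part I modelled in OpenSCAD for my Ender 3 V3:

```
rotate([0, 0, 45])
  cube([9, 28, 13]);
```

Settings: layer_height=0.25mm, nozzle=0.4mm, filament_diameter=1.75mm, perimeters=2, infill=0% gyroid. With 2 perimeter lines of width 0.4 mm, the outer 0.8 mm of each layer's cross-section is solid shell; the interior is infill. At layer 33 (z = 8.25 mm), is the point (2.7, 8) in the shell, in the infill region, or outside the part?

At z = 8.25 mm: the cube is present — its section is the full 9×28 rectangle; (rotated 45° about Z; rotation is an isometry so areas/perimeters/island counts are preserved). Overall, the cross-section is a single solid region. Undo the 45° rotation: the query point maps to (7.566, 3.748) in the un-rotated model frame. The nearest boundary edge runs (9.00, 0.00)→(9.00, 28.00); distance from the point to it = 1.43 mm. The point is inside the cross-section and 1.43 mm from the nearest boundary — more than the 0.8 mm shell width (2 × 0.4), so it's in the infill interior.

infill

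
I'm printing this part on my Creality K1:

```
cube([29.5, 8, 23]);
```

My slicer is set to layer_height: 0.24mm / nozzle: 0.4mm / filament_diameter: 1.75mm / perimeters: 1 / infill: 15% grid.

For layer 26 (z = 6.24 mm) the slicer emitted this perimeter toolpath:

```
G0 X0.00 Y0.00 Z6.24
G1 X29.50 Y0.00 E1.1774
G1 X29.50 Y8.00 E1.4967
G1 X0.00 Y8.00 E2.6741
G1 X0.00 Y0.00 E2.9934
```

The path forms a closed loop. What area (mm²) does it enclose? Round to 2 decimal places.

Apply the shoelace formula to the sequence of (X, Y) vertices; enclosed area = 236.00 mm².

236.00 mm²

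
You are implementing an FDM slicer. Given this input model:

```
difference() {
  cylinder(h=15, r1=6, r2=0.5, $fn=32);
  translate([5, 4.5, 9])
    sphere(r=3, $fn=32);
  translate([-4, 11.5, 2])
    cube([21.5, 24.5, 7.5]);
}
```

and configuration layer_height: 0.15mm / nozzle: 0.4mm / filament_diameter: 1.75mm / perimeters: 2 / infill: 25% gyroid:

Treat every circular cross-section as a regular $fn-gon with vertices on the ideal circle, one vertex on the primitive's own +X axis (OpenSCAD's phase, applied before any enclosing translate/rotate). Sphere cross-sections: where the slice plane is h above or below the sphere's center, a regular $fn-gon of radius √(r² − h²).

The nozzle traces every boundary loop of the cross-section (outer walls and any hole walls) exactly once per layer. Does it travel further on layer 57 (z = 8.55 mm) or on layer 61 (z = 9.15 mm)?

Layer 57 (z = 8.55): the cone contributes a regular 32-gon of circumradius 2.865 (interpolated between r1=6 and r2=0.5 at t=0.570) (perimeter = 2·32·2.865·sin(180°/32) = 17.97 mm); the r=3 sphere at (5, 4.5) contributes a regular 32-gon of circumradius √(3²−0.45²) = 2.966 (perimeter = 2·32·2.966·sin(180°/32) = 18.61 mm); the cube at (-4, 11.5) (footprint 21.5×24.5) is included at this height (perimeter 92.00 mm); Subtracting the remaining from the first: starting from the cone, the r=3 sphere at (5, 4.5) misses the remaining region (no effect); the 21.5×24.5 cube at (-4, 11.5) misses the remaining region (no effect) — boundary = 17.97 mm. So its perimeter = 17.97 mm. Layer 61 (z = 9.15): the cone contributes a regular 32-gon of circumradius 2.645 (interpolated between r1=6 and r2=0.5 at t=0.610) (perimeter = 2·32·2.645·sin(180°/32) = 16.59 mm); the r=3 sphere at (5, 4.5) contributes a regular 32-gon of circumradius √(3²−0.15²) = 2.996 (perimeter = 2·32·2.996·sin(180°/32) = 18.80 mm); the cube at (-4, 11.5) (footprint 21.5×24.5) is included at this height (perimeter 92.00 mm); After the difference (first − rest): starting from the cone, the r=3 sphere at (5, 4.5) misses the remaining region (no effect); the 21.5×24.5 cube at (-4, 11.5) misses the remaining region (no effect) — boundary = 16.59 mm. So its perimeter = 16.59 mm. Layer 57 is larger (17.97 vs 16.59 mm).

layer 57 (z = 8.55 mm)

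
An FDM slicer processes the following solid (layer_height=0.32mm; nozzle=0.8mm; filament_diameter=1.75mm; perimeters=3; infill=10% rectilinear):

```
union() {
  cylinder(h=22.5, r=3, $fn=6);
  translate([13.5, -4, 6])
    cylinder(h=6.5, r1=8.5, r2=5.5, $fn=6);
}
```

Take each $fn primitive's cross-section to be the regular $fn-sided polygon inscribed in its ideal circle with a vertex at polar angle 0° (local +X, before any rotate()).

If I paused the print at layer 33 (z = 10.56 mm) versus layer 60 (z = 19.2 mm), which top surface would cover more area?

Layer 33 (z = 10.56): the r=3 cylinder gives a regular 6-gon of circumradius 3 (constant along its height) (area = (6/2)·3.000²·sin(360°/6) = 23.38 mm²); the cone at (13.5, -4) contributes a regular 6-gon of circumradius 6.395 (interpolated between r1=8.5 and r2=5.5 at t=0.702) (area = (6/2)·6.395²·sin(360°/6) = 106.26 mm²); Merging all regions: the 2 present regions are separate (no shared area or edge), so areas and boundary lengths simply add and each stays a separate island — area = 129.65 mm². So its area = 129.65 mm². Layer 60 (z = 19.2): the r=3 cylinder contributes a regular 6-gon of circumradius 3 (area = (6/2)·3.000²·sin(360°/6) = 23.38 mm²); the cone at (13.5, -4) does not reach this height (z outside [6, 12.5]); Taking the union: only the r=3 cylinder is present, so the union is just that shape — area = 23.38 mm². So its area = 23.38 mm². Layer 33 is larger (129.65 vs 23.38 mm²).

layer 33 (z = 10.56 mm)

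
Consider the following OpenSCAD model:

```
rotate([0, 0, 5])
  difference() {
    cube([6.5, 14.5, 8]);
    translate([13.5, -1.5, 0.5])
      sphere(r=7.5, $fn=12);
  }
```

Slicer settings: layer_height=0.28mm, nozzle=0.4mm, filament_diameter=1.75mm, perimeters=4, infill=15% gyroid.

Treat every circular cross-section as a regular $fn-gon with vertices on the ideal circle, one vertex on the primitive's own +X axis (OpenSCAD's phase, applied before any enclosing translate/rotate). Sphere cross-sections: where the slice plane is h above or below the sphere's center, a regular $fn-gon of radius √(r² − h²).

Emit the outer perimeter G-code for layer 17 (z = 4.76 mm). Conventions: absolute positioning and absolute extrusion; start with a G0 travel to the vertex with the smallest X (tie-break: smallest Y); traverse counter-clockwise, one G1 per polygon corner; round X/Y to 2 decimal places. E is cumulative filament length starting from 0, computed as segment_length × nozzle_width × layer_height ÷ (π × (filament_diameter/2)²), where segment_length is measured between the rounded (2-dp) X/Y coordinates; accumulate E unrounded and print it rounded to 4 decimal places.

G0 X-1.26 Y14.44 Z4.76
G1 X0.00 Y0.00 E0.6749
G1 X6.48 Y0.57 E0.9778
G1 X5.21 Y15.01 E1.6528
G1 X-1.26 Y14.44 E1.9553

At z = 4.76 mm: the cube is present — its section is the full 6.5×14.5 rectangle; the r=7.5 sphere at (13.5, -1.5) slices to a regular 12-gon of circumradius 6.173 (√(r²−h²) with h=4.26 from center); After the difference (first − rest): starting from the 6.5×14.5 cube, the r=7.5 sphere at (13.5, -1.5) misses the remaining region (no effect) — 1 connected region; (whole slice rotated 5° about Z — lengths, areas and connectivity unchanged). The outline is a single polygon with 4 vertices. Extrusion per mm of travel: 0.4 × 0.28 / (π × 0.875²) = 0.046564. Accumulating E over each segment gives final E = 1.9553.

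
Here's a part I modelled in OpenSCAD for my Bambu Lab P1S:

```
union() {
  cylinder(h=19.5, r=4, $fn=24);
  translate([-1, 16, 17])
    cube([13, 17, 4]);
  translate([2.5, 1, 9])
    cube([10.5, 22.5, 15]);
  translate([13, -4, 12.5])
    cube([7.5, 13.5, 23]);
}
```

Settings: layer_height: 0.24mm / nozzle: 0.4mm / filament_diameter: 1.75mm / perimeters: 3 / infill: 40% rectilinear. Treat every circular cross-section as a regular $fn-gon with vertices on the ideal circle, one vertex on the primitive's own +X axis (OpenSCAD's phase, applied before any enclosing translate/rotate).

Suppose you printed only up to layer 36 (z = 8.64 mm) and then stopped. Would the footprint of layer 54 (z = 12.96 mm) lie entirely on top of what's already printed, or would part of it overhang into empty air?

part overhangs

Compare the two slices. At z = 8.64: the r=4 cylinder gives a regular 24-gon of circumradius 4 (constant along its height) (area = (24/2)·4.000²·sin(360°/24) = 49.69 mm²); the cube at (-1, 16) is not intersected at this z (z outside [17, 21]); the cube at (2.5, 1) is not intersected at this z (z outside [9, 24]); the cube at (13, -4) does not reach this height (z outside [12.5, 35.5]); Combining (union): only the r=4 cylinder is present, so the union is just that shape — area = 49.69 mm². At z = 12.96: the r=4 cylinder contributes a regular 24-gon of circumradius 4 (area = (24/2)·4.000²·sin(360°/24) = 49.69 mm²); the cube at (-1, 16) is not intersected at this z (z outside [17, 21]); the cube at (2.5, 1) is present — its section is the full 10.5×22.5 rectangle (area 236.25 mm²); the 7.5×13.5 cube at (13, -4) contributes its full rectangle (area 101.25 mm²); Merging all regions: the regions partially overlap — summed areas 387.19 mm² minus the doubly-counted overlap 1.75 mm² gives 385.45 mm² — area = 385.45 mm². Checking containment: at z = 12.96 the cross-section extends beyond the z = 8.64 cross-section by about 335.75 mm².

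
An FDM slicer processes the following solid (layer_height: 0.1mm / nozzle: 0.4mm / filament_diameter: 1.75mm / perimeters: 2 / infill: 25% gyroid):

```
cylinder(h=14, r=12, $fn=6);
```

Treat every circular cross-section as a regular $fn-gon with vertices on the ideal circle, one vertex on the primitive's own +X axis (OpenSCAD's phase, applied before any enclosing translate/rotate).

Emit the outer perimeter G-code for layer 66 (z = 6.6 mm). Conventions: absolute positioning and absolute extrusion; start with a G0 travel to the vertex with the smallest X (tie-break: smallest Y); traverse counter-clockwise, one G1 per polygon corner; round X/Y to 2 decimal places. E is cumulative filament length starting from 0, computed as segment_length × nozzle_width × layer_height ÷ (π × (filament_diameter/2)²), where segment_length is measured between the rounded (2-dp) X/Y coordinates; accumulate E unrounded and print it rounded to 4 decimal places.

G0 X-12.00 Y0.00 Z6.60
G1 X-6.00 Y-10.39 E0.1995
G1 X6.00 Y-10.39 E0.3991
G1 X12.00 Y0.00 E0.5986
G1 X6.00 Y10.39 E0.7981
G1 X-6.00 Y10.39 E0.9977
G1 X-12.00 Y0.00 E1.1972

At z = 6.6 mm: the r=12 cylinder gives a regular 6-gon of circumradius 12 (constant along its height). The outline is a single polygon with 6 vertices. Extrusion per mm of travel: 0.4 × 0.1 / (π × 0.875²) = 0.016630. Accumulating E over each segment gives final E = 1.1972.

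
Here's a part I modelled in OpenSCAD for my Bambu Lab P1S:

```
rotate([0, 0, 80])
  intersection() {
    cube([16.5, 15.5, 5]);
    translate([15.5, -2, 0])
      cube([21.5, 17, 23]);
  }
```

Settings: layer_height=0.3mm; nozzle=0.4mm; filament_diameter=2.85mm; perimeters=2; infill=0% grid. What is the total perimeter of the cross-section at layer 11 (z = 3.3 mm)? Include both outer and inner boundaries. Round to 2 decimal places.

32.00 mm

At z = 3.3 mm: the 16.5×15.5 cube contributes its full rectangle (perimeter 64.00 mm); the cube at (15.5, -2) (footprint 21.5×17) is included at this height (perimeter 77.00 mm); Keeping only the common overlap: the 21.5×17 cube at (15.5, -2) partially overlaps the 16.5×15.5 cube; clipping to the common part keeps 15.00 mm² — boundary = 32.00 mm; (rotated 80° about Z; rotation is an isometry so areas/perimeters/island counts are preserved). Overall, the cross-section is a single solid region. Total boundary length (outer) = 32.00 mm.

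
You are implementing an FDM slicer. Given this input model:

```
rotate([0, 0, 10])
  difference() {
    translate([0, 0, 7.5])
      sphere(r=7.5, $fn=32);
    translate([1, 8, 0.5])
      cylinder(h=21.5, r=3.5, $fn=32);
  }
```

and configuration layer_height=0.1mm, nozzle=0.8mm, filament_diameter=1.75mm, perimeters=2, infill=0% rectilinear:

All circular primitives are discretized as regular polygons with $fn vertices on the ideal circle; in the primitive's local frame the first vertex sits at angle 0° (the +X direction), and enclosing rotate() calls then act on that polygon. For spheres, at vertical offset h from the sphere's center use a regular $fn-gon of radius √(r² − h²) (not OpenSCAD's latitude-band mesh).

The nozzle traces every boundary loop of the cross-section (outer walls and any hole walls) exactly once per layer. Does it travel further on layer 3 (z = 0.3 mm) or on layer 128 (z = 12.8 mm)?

Layer 3 (z = 0.3): the sphere: section is a regular 32-gon, circumradius = √(r²−h²) = √(7.5²−7.2²) = 2.100 (perimeter = 2·32·2.100·sin(180°/32) = 13.17 mm); the cylinder at (1, 8) is not intersected at this z (z outside [0.5, 22]); Subtracting the remaining from the first: none of the subtracted shapes is present at this height, so the r=7.5 sphere is unchanged — boundary = 13.17 mm; (whole slice rotated 10° about Z — lengths, areas and connectivity unchanged). So its perimeter = 13.17 mm. Layer 128 (z = 12.8): the r=7.5 sphere contributes a regular 32-gon of circumradius √(7.5²−5.3²) = 5.307 (perimeter = 2·32·5.307·sin(180°/32) = 33.29 mm); the cylinder at (1, 8): section is a regular 32-gon, circumradius r=3.5 (perimeter = 2·32·3.500·sin(180°/32) = 21.96 mm); Subtracting the remaining from the first: starting from the r=7.5 sphere, the r=3.5 cylinder at (1, 8) partially overlaps it — only the 1.63 mm² overlap (of its 38.24 mm²) is removed, clipping the outline — boundary = 33.38 mm; (rotated 10° about Z; rotation is an isometry so areas/perimeters/island counts are preserved). So its perimeter = 33.38 mm. Layer 128 is larger (33.38 vs 13.17 mm).

layer 128 (z = 12.8 mm)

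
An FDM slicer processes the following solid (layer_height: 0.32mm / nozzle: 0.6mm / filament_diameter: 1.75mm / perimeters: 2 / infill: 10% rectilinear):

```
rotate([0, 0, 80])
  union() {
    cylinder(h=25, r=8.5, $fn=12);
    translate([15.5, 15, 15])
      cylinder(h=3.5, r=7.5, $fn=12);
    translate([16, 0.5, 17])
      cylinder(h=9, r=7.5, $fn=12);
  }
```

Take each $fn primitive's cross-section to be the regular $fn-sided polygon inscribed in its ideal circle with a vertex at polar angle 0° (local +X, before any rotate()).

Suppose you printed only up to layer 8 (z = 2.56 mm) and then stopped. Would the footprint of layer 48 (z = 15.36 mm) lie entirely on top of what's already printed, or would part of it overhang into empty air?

Compare the two slices. At z = 2.56: the cylinder: section is a regular 12-gon, circumradius r=8.5 (area = (12/2)·8.500²·sin(360°/12) = 216.75 mm²); the cylinder at (15.5, 15) does not reach this height (z outside [15, 18.5]); the cylinder at (16, 0.5) is not intersected at this z (z outside [17, 26]); Combining (union): only the r=8.5 cylinder is present, so the union is just that shape — area = 216.75 mm²; (whole slice rotated 80° about Z — lengths, areas and connectivity unchanged). At z = 15.36: the r=8.5 cylinder gives a regular 12-gon of circumradius 8.5 (constant along its height) (area = (12/2)·8.500²·sin(360°/12) = 216.75 mm²); the r=7.5 cylinder at (15.5, 15) contributes a regular 12-gon of circumradius 7.5 (area = (12/2)·7.500²·sin(360°/12) = 168.75 mm²); the cylinder at (16, 0.5) is absent (z outside [17, 26]); Taking the union: the 2 present regions are separate (no shared area or edge), so areas and boundary lengths simply add and each stays a separate island — area = 385.50 mm²; (whole slice rotated 80° about Z — lengths, areas and connectivity unchanged). Checking containment: at z = 15.36 the cross-section extends beyond the z = 2.56 cross-section by about 168.75 mm².

part overhangs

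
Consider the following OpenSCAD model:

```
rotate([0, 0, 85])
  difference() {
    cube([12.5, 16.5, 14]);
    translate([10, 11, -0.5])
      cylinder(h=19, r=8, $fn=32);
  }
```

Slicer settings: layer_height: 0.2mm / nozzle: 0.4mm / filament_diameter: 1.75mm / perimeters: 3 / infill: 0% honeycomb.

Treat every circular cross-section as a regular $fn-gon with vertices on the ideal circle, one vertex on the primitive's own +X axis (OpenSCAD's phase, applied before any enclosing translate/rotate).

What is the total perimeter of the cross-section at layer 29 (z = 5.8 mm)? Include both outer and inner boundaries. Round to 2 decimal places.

57.82 mm

At z = 5.8 mm: the cube (footprint 12.5×16.5) is included at this height (perimeter 58.00 mm); the r=8 cylinder at (10, 11) contributes a regular 32-gon of circumradius 8 (perimeter = 2·32·8.000·sin(180°/32) = 50.18 mm); Taking the first minus the rest: starting from the 12.5×16.5 cube, the r=8 cylinder at (10, 11) partially overlaps it — only the 123.37 mm² overlap (of its 199.77 mm²) is removed, clipping the outline — boundary = 57.82 mm; (whole slice rotated 85° about Z — lengths, areas and connectivity unchanged). Overall, the cross-section is a single solid region. Total boundary length (outer) = 57.82 mm.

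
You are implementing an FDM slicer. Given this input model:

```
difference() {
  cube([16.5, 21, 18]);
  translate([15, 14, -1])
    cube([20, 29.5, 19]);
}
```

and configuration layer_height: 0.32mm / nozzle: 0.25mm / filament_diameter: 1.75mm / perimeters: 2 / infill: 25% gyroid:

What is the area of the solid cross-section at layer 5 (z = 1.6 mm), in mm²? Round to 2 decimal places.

At z = 1.6 mm: the cube is present — its section is the full 16.5×21 rectangle (area 346.50 mm²); the 20×29.5 cube at (15, 14) contributes its full rectangle (area 590.00 mm²); Taking the first minus the rest: starting from the 16.5×21 cube (346.50 mm²), the 20×29.5 cube at (15, 14) partially overlaps it — only the 10.50 mm² overlap (of its 590.00 mm²) is removed, clipping the outline — area = 336.00 mm². Overall, the cross-section is a single solid region. Net area = 336.00 mm².

336.00 mm²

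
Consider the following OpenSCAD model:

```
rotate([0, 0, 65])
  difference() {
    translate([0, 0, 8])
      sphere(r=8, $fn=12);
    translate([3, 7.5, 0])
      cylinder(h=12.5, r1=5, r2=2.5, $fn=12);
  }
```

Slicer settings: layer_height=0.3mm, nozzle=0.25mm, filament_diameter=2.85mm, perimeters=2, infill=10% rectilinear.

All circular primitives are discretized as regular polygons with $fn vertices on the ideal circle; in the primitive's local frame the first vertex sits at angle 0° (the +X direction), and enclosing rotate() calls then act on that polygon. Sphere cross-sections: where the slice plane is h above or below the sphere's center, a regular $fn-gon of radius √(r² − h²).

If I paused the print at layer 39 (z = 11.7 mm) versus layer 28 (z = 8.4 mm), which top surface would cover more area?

layer 28 (z = 8.4 mm)

Layer 39 (z = 11.7): the r=8 sphere slices to a regular 12-gon of circumradius 7.093 (√(r²−h²) with h=3.7 from center) (area = (12/2)·7.093²·sin(360°/12) = 150.93 mm²); the cone at (3, 7.5) contributes a regular 12-gon of circumradius 2.660 (interpolated between r1=5 and r2=2.5 at t=0.936) (area = (12/2)·2.660²·sin(360°/12) = 21.23 mm²); Taking the first minus the rest: starting from the r=8 sphere (150.93 mm²), the cone at (3, 7.5) partially overlaps it — only the 4.30 mm² overlap (of its 21.23 mm²) is removed, clipping the outline — area = 146.63 mm²; (whole slice rotated 65° about Z — lengths, areas and connectivity unchanged). So its area = 146.63 mm². Layer 28 (z = 8.4): the r=8 sphere contributes a regular 12-gon of circumradius √(8²−0.4²) = 7.990 (area = (12/2)·7.990²·sin(360°/12) = 191.52 mm²); the cone at (3, 7.5) contributes a regular 12-gon of circumradius 3.320 (interpolated between r1=5 and r2=2.5 at t=0.672) (area = (12/2)·3.320²·sin(360°/12) = 33.07 mm²); Subtracting the remaining from the first: starting from the r=8 sphere (191.52 mm²), the cone at (3, 7.5) partially overlaps it — only the 13.40 mm² overlap (of its 33.07 mm²) is removed, clipping the outline — area = 178.12 mm²; (whole slice rotated 65° about Z — lengths, areas and connectivity unchanged). So its area = 178.12 mm². Layer 28 is larger (178.12 vs 146.63 mm²).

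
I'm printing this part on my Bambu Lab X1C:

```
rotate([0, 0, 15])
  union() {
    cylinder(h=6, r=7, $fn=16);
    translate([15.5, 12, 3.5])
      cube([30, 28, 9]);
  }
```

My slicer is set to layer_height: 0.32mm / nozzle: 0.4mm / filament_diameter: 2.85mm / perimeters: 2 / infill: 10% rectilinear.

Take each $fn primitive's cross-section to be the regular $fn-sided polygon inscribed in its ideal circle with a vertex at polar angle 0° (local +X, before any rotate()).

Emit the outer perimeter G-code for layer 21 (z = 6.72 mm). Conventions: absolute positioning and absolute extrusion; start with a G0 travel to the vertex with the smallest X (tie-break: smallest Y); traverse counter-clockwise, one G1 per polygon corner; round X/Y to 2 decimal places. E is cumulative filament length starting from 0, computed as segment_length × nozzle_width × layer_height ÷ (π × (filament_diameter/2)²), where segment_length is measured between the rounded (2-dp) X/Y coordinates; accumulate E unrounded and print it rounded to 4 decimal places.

At z = 6.72 mm: the cylinder does not reach this height (z outside [0, 6]); the 30×28 cube at (15.5, 12) contributes its full rectangle; Combining (union): only the 30×28 cube at (15.5, 12) is present, so the union is just that shape — 1 connected region; (rotated 15° about Z; rotation is an isometry so areas/perimeters/island counts are preserved). The outline is a single polygon with 4 vertices. Extrusion per mm of travel: 0.4 × 0.32 / (π × 1.425²) = 0.020065. Accumulating E over each segment gives final E = 2.3273.

G0 X4.62 Y42.65 Z6.72
G1 X11.87 Y15.60 E0.5619
G1 X40.84 Y23.37 E1.1637
G1 X33.60 Y50.41 E1.7254
G1 X4.62 Y42.65 E2.3273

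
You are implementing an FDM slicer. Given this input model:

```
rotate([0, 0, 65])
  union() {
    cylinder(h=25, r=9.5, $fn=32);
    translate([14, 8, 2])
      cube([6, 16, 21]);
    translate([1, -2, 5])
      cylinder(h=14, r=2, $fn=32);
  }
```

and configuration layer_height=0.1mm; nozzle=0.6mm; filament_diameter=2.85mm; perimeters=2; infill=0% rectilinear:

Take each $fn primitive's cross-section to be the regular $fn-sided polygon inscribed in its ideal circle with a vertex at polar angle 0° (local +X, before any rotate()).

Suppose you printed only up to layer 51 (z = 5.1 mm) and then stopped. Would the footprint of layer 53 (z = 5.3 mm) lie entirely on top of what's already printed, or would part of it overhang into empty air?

entirely on top

Compare the two slices. At z = 5.1: the cylinder: section is a regular 32-gon, circumradius r=9.5 (area = (32/2)·9.500²·sin(360°/32) = 281.71 mm²); the cube at (14, 8) is present — its section is the full 6×16 rectangle (area 96.00 mm²); the r=2 cylinder at (1, -2) gives a regular 32-gon of circumradius 2 (constant along its height) (area = (32/2)·2.000²·sin(360°/32) = 12.49 mm²); Merging all regions: the regions partially overlap — summed areas 390.20 mm² minus the doubly-counted overlap 12.49 mm² gives 377.71 mm² — area = 377.71 mm²; (rotated 65° about Z; rotation is an isometry so areas/perimeters/island counts are preserved). At z = 5.3: the r=9.5 cylinder contributes a regular 32-gon of circumradius 9.5 (area = (32/2)·9.500²·sin(360°/32) = 281.71 mm²); the cube at (14, 8) (footprint 6×16) is included at this height (area 96.00 mm²); the cylinder at (1, -2): section is a regular 32-gon, circumradius r=2 (area = (32/2)·2.000²·sin(360°/32) = 12.49 mm²); Combining (union): the regions partially overlap — summed areas 390.20 mm² minus the doubly-counted overlap 12.49 mm² gives 377.71 mm² — area = 377.71 mm²; (rotated 65° about Z; rotation is an isometry so areas/perimeters/island counts are preserved). Checking containment: the cross-section at z = 5.3 is a subset of the cross-section at z = 5.1.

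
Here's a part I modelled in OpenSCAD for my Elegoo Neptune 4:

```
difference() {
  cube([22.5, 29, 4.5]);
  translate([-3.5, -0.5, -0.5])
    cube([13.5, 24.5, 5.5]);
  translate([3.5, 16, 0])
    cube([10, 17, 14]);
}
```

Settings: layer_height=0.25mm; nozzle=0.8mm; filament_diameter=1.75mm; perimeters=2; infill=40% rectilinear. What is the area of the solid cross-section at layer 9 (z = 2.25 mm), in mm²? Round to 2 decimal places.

At z = 2.25 mm: the cube is present — its section is the full 22.5×29 rectangle (area 652.50 mm²); the cube at (-3.5, -0.5) is present — its section is the full 13.5×24.5 rectangle (area 330.75 mm²); the 10×17 cube at (3.5, 16) contributes its full rectangle (area 170.00 mm²); Taking the first minus the rest: starting from the 22.5×29 cube (652.50 mm²), the 13.5×24.5 cube at (-3.5, -0.5) partially overlaps it — only the 240.00 mm² overlap (of its 330.75 mm²) is removed, clipping the outline; the 10×17 cube at (3.5, 16) partially overlaps it — only the 78.00 mm² overlap (of its 170.00 mm²) is removed, clipping the outline — area = 334.50 mm². Overall, the cross-section has 2 separate islands. Net area = 334.50 mm².

334.50 mm²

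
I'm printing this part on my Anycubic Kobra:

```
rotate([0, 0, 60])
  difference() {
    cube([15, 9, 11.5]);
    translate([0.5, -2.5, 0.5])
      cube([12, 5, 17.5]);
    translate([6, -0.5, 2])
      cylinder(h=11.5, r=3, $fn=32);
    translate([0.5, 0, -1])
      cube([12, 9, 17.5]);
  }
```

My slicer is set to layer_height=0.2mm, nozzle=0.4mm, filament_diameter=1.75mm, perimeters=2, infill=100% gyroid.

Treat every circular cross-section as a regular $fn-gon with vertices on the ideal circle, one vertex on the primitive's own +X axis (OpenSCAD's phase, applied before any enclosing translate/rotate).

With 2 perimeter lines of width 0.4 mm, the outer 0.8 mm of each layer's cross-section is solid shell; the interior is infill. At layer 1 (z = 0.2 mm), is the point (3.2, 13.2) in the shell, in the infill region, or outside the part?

At z = 0.2 mm: the cube (footprint 15×9) is included at this height; the cube at (0.5, -2.5) does not reach this height (z outside [0.5, 18]); the cylinder at (6, -0.5) does not reach this height (z outside [2, 13.5]); the 12×9 cube at (0.5, 0) contributes its full rectangle; Subtracting the remaining from the first: starting from the 15×9 cube, the 12×9 cube at (0.5, 0) lies inside it touching the edge (removes its full 108.00 mm²) — 2 connected regions; (rotated 60° about Z; rotation is an isometry so areas/perimeters/island counts are preserved). Overall, the cross-section has 2 separate islands. Undo the 60° rotation: the query point maps to (13.032, 3.829) in the un-rotated model frame. The nearest boundary edge runs (12.50, 0.00)→(12.50, 9.00); distance from the point to it = 0.53 mm. (Shell/infill is judged within the island containing the point — the largest one.) The point is inside the cross-section, 0.53 mm from the nearest boundary — within the 0.8 mm shell band (2 × 0.4).

shell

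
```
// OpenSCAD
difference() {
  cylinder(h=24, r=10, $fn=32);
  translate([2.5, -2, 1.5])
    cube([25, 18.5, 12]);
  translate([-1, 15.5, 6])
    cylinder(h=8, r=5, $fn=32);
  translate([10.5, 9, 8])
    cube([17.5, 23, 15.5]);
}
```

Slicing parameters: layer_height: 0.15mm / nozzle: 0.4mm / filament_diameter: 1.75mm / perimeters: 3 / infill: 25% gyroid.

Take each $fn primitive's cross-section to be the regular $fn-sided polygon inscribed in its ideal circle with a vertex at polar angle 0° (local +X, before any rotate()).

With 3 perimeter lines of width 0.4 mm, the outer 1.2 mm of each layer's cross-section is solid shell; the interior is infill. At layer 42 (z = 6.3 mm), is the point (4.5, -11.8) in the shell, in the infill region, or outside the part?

outside

At z = 6.3 mm: the cylinder: section is a regular 32-gon, circumradius r=10; the cube at (2.5, -2) (footprint 25×18.5) is included at this height; the r=5 cylinder at (-1, 15.5) contributes a regular 32-gon of circumradius 5; the cube at (10.5, 9) is not intersected at this z (z outside [8, 23.5]); After the difference (first − rest): starting from the r=10 cylinder, the 25×18.5 cube at (2.5, -2) partially overlaps it — only the 68.18 mm² overlap (of its 462.50 mm²) is removed, clipping the outline; the r=5 cylinder at (-1, 15.5) misses the remaining region (no effect) — 1 connected region. Overall, the cross-section is a single solid region. The nearest boundary edge runs (3.83, -9.24)→(1.95, -9.81); distance from the point to it = 2.65 mm. The point is not inside any of the regions above, so it lies outside the cross-section (2.65 mm from the nearest boundary).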